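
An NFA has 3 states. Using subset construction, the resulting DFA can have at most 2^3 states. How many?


NFA has 3 states
Subset construction: each DFA state = subset of NFA states
Maximum subsets = 2^3
2^3 = 8

8


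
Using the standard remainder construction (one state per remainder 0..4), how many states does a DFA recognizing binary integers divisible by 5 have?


Divisibility by 5 is tracked via the remainder mod 5: 0, 1, ..., 4
The construction assigns one state to each remainder
Number of remainders = 5

5


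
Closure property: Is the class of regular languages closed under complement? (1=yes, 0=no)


Regular languages are closed under all standard operations:
- Union: Yes (product construction)
- Intersection: Yes (product construction)
- Complement: Yes (swap accept/reject)
- Concatenation: Yes (NFA construction)
Operation: complement -> Closed

1


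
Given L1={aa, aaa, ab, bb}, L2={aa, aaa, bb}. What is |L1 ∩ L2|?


L1 = {aa, aaa, ab, bb}
L2 = {aa, aaa, bb}
Checking each string in L1 against L2:
  'aa': in L2? Yes
  'aaa': in L2? Yes
  'ab': in L2? No
  'bb': in L2? Yes
Intersection = {aa, aaa, bb}
|L1 ∩ L2| = 3

3


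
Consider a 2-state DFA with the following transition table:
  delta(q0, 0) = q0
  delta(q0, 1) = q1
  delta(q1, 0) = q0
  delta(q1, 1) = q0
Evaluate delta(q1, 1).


Looking up transition function:
delta(q1, 1) in the table
Row: q1, Column: 1
Result: q0

q0


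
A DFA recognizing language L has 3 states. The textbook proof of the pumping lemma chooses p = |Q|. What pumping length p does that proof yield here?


Pumping lemma for regular languages (standard proof):
Take p = |Q|, the number of DFA states.
Any string of length >= |Q| passes through |Q|+1 states while reading its first |Q| symbols,
so by pigeonhole some state repeats, giving the loop that can be pumped.
Here |Q| = 3
Therefore the proof uses p = 3

3


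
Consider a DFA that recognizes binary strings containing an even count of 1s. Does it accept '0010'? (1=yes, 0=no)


DFA has 2 states: q_even (start, accept=yes) and q_odd
Processing string '0010' character by character:
  Position 0: read '0', 1-count=0 -> q_even (no change)
  Position 1: read '0', 1-count=0 -> q_even (no change)
  Position 2: read '1', 1-count=1 -> q_odd
  Position 3: read '0', 1-count=1 -> q_odd (no change)
Final state: q_odd, total 1s = 1 (odd); the DFA requires an even count -> reject

0


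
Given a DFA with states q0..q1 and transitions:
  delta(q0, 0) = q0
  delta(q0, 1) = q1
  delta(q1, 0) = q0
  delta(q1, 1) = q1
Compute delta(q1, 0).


Looking up transition function:
delta(q1, 0) in the table
Row: q1, Column: 0
Result: q0

q0


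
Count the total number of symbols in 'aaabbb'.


String: 'aaabbb'
Counting characters:
  'a' appears 3 time(s)
  'b' appears 3 time(s)
Total length = 3 + 3 = 6

6


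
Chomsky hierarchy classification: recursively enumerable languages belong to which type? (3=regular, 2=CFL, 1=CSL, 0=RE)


Chomsky hierarchy levels:
  Type 3: Regular (DFA/NFA/regex)
  Type 2: Context-free (PDA)
  Type 1: Context-sensitive
  Type 0: Recursively enumerable (TM)
'recursively enumerable' corresponds to Type 0

0


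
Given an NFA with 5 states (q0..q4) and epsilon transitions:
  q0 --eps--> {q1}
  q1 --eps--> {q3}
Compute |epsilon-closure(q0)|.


Starting from q0
Initialize closure = {q0}
Follow epsilon from q0 -> add q1
Follow epsilon from q1 -> add q3
Final closure: {q0, q1, q3}
Size = 3

3


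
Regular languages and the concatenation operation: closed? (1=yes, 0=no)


Regular languages are closed under all standard operations:
- Union: Yes (product construction)
- Intersection: Yes (product construction)
- Complement: Yes (swap accept/reject)
- Concatenation: Yes (NFA construction)
Operation: concatenation -> Closed

1


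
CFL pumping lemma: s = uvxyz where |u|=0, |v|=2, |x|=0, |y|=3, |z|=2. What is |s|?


|s| = |u| + |v| + |x| + |y| + |z|
= 0 + 2 + 0 + 3 + 2
= 2 + 0 + 5
= 2 + 5
= 7

7


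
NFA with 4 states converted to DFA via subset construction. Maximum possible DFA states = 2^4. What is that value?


NFA has 4 states
Subset construction: each DFA state = subset of NFA states
Maximum subsets = 2^4
2^4 = 16

16


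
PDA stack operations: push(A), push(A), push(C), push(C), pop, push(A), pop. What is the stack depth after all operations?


Tracing stack operations:
  push(A) -> stack = [A], depth=1
  push(A) -> stack = [A,A], depth=2
  push(C) -> stack = [A,A,C], depth=3
  push(C) -> stack = [A,A,C,C], depth=4
  pop -> removed C, stack = [A,A,C], depth=3
  push(A) -> stack = [A,A,C,A], depth=4
  pop -> removed A, stack = [A,A,C], depth=3
Final depth = 3

3


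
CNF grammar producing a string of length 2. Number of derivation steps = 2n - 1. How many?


Chomsky Normal Form derivation:
String length n = 2
Each step either:
  - Splits a nonterminal into two (n-1 such steps)
  - Converts a nonterminal to terminal (n such steps)
Total = (n-1) + n = 2n - 1
= 2(2) - 1
= 4 - 1
= 3

3


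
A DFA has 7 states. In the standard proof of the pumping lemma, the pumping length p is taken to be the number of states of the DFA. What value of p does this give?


Pumping lemma for regular languages (standard proof):
Take p = |Q|, the number of DFA states.
Any string of length >= |Q| passes through |Q|+1 states while reading its first |Q| symbols,
so by pigeonhole some state repeats, giving the loop that can be pumped.
Here |Q| = 7
Therefore the proof uses p = 7

7


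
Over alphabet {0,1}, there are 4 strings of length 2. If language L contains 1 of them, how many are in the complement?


Alphabet: {0,1}
String length: 2
Total strings of length 2 = 2^2 = 4
Strings in L = 1
Complement = total - |L|
= 4 - 1
= 3

3


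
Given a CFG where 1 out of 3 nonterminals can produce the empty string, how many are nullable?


Nonterminals: {S, A, B}
A nonterminal is nullable if it can derive epsilon
Counting nullable nonterminals: 1
Total nullable = 1

1


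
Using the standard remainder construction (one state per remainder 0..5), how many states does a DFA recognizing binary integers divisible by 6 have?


Divisibility by 6 is tracked via the remainder mod 6: 0, 1, ..., 5
The construction assigns one state to each remainder
Number of remainders = 6

6


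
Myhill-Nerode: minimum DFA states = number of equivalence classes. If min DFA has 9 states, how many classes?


Myhill-Nerode theorem:
Number of equivalence classes = number of states in minimal DFA
Minimal DFA states = 9
Therefore equivalence classes = 9

9


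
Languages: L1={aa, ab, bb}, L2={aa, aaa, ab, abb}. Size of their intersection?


L1 = {aa, ab, bb}
L2 = {aa, aaa, ab, abb}
Checking each string in L1 against L2:
  'aa': in L2? Yes
  'ab': in L2? Yes
  'bb': in L2? No
Intersection = {aa, ab}
|L1 ∩ L2| = 2

2


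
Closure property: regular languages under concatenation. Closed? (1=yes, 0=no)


Regular languages are closed under:
- Union (DFA product construction)
- Intersection (DFA product construction)
- Complement (swap accept/reject states)
- Concatenation (NFA construction)
- Kleene star (NFA construction)
concatenation is in this list
Therefore: closed

1


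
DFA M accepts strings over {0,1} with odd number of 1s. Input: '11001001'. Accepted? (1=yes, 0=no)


DFA has 2 states: q_even (start, accept=no) and q_odd
Processing string '11001001' character by character:
  Position 0: read '1', 1-count=1 -> q_odd
  Position 1: read '1', 1-count=2 -> q_even
  Position 2: read '0', 1-count=2 -> q_even (no change)
  Position 3: read '0', 1-count=2 -> q_even (no change)
  Position 4: read '1', 1-count=3 -> q_odd
  Position 5: read '0', 1-count=3 -> q_odd (no change)
  Position 6: read '0', 1-count=3 -> q_odd (no change)
  Position 7: read '1', 1-count=4 -> q_even
Final state: q_even, total 1s = 4 (even); the DFA requires an odd count -> reject

0


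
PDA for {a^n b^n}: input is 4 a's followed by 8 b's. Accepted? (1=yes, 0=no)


Language requires equal numbers of a's and b's
PDA pushes for each 'a', pops for each 'b'
Number of a's = 4
Number of b's = 8
4 != 8 -> Reject

0


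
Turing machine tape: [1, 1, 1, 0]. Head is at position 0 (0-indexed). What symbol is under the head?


Tape: [1, 1, 1, 0]
Positions: 0 1 2 3
Values:    1 1 1 0
Head at position 0
tape[0] = 1

1


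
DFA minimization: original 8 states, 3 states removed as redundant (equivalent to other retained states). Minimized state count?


Original DFA: 8 states
Redundant states removed: 3
Minimized states = original - removed
= 8 - 3
= 5

5


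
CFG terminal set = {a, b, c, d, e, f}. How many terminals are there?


Terminal symbols: a, b, c, d, e, f
Counting each: a (#1), b (#2), c (#3), d (#4), e (#5), f (#6)
Total = 6

6


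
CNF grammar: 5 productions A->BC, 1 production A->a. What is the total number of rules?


CNF allows two rule forms:
  A -> BC (binary): 5 rules
  A -> a (terminal): 1 rule
Total = 5 + 1 = 6

6


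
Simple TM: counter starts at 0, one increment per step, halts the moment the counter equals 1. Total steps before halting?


Counter starts at 0. Counting sequence:
  Step 1: counter = 1
Counter reached 1 -> halt
Total steps = 1

1


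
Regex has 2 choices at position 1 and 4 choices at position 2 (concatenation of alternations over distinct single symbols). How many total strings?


First group: 2 alternatives
Second group: 4 alternatives
Concatenation: each choice from group 1 pairs with each from group 2
Total = 2 x 4 = 8

8


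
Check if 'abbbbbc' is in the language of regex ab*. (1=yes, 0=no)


Pattern: ab*
String: 'abbbbbc'
Pattern requires: exactly one 'a' followed by zero or more 'b's
First char is 'a' -> OK
Rest 'bbbbbc': all b's? No
Result: 0

0


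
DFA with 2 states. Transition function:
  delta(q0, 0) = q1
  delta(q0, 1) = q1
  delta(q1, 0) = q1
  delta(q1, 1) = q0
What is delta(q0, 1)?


Looking up transition function:
delta(q0, 1) in the table
Row: q0, Column: 1
Result: q1

q1


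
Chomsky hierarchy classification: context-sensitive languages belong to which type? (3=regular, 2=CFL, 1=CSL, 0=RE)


Chomsky hierarchy levels:
  Type 3: Regular (DFA/NFA/regex)
  Type 2: Context-free (PDA)
  Type 1: Context-sensitive
  Type 0: Recursively enumerable (TM)
'context-sensitive' corresponds to Type 1

1


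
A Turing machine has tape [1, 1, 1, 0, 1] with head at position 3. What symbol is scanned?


Tape: [1, 1, 1, 0, 1]
Positions: 0 1 2 3 4
Values:    1 1 1 0 1
Head at position 3
tape[3] = 0

0


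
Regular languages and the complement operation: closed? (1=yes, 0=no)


Regular languages are closed under all standard operations:
- Union: Yes (product construction)
- Intersection: Yes (product construction)
- Complement: Yes (swap accept/reject)
- Concatenation: Yes (NFA construction)
Operation: complement -> Closed

1


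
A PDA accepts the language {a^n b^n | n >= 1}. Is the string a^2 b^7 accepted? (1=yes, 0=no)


Language requires equal numbers of a's and b's
PDA pushes for each 'a', pops for each 'b'
Number of a's = 2
Number of b's = 7
2 != 7 -> Reject

0


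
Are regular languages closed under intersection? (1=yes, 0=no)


Regular languages are closed under:
- Union (DFA product construction)
- Intersection (DFA product construction)
- Complement (swap accept/reject states)
- Concatenation (NFA construction)
- Kleene star (NFA construction)
intersection is in this list
Therefore: closed

1


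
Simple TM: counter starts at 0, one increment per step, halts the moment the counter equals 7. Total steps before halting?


Counter starts at 0. Counting sequence:
  Step 1: counter = 1
  Step 2: counter = 2
  Step 3: counter = 3
  Step 4: counter = 4
  Step 5: counter = 5
  Step 6: counter = 6
  Step 7: counter = 7
Counter reached 7 -> halt
Total steps = 7

7


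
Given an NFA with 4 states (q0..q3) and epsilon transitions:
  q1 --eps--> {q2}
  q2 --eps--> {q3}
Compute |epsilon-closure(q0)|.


Starting from q0
Initialize closure = {q0}
q0 has no outgoing epsilon transitions -> nothing to add
Final closure: {q0}
Size = 1

1


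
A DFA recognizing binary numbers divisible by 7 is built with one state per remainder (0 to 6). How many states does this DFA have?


Divisibility by 7 is tracked via the remainder mod 7: 0, 1, ..., 6
The construction assigns one state to each remainder
Number of remainders = 7

7


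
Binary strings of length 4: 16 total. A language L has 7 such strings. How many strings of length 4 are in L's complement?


Alphabet: {0,1}
String length: 4
Total strings of length 4 = 2^4 = 16
Strings in L = 7
Complement = total - |L|
= 16 - 7
= 9

9


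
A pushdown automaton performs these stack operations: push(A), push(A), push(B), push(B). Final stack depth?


Tracing stack operations:
  push(A) -> stack = [A], depth=1
  push(A) -> stack = [A,A], depth=2
  push(B) -> stack = [A,A,B], depth=3
  push(B) -> stack = [A,A,B,B], depth=4
Final depth = 4

4


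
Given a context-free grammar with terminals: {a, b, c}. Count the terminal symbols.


Terminal symbols: a, b, c
Counting each: a (#1), b (#2), c (#3)
Total = 3

3


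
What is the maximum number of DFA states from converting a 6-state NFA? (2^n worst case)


NFA has 6 states
Subset construction: each DFA state = subset of NFA states
Maximum subsets = 2^6
2^6 = 64

64


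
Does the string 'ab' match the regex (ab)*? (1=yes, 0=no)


Pattern: (ab)*
String: 'ab'
Pattern requires: zero or more repetitions of 'ab'
Pairs: ['ab']
All pairs are 'ab'? Yes
Result: 1

1


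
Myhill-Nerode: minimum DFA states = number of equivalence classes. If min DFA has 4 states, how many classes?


Myhill-Nerode theorem:
Number of equivalence classes = number of states in minimal DFA
Minimal DFA states = 4
Therefore equivalence classes = 4

4


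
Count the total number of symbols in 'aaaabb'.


String: 'aaaabb'
Counting characters:
  'a' appears 4 time(s)
  'b' appears 2 time(s)
Total length = 4 + 2 = 6

6


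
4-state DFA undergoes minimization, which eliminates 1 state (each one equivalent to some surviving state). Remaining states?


Original DFA: 4 states
Redundant states removed: 1
Minimized states = original - removed
= 4 - 1
= 3

3


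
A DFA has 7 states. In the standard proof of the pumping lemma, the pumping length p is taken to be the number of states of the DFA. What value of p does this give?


Pumping lemma for regular languages (standard proof):
Take p = |Q|, the number of DFA states.
Any string of length >= |Q| passes through |Q|+1 states while reading its first |Q| symbols,
so by pigeonhole some state repeats, giving the loop that can be pumped.
Here |Q| = 7
Therefore the proof uses p = 7

7


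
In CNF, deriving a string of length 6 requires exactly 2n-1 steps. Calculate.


Chomsky Normal Form derivation:
String length n = 6
Each step either:
  - Splits a nonterminal into two (n-1 such steps)
  - Converts a nonterminal to terminal (n such steps)
Total = (n-1) + n = 2n - 1
= 2(6) - 1
= 12 - 1
= 11

11


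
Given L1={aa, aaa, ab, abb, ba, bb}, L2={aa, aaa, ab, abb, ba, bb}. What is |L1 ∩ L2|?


L1 = {aa, aaa, ab, abb, ba, bb}
L2 = {aa, aaa, ab, abb, ba, bb}
Checking each string in L1 against L2:
  'aa': in L2? Yes
  'aaa': in L2? Yes
  'ab': in L2? Yes
  'abb': in L2? Yes
  'ba': in L2? Yes
  'bb': in L2? Yes
Intersection = {aa, aaa, ab, abb, ba, bb}
|L1 ∩ L2| = 6

6


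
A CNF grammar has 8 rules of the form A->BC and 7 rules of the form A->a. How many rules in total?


CNF allows two rule forms:
  A -> BC (binary): 8 rules
  A -> a (terminal): 7 rules
Total = 8 + 7 = 15

15


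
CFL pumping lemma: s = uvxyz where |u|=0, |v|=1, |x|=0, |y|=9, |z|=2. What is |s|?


|s| = |u| + |v| + |x| + |y| + |z|
= 0 + 1 + 0 + 9 + 2
= 1 + 0 + 11
= 1 + 11
= 12

12


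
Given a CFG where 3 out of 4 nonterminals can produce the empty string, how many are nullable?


Nonterminals: {S, A, B, C}
A nonterminal is nullable if it can derive epsilon
Counting nullable nonterminals: 3
Total nullable = 3

3


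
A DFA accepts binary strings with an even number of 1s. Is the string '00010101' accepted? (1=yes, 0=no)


DFA has 2 states: q_even (start, accept=yes) and q_odd
Processing string '00010101' character by character:
  Position 0: read '0', 1-count=0 -> q_even (no change)
  Position 1: read '0', 1-count=0 -> q_even (no change)
  Position 2: read '0', 1-count=0 -> q_even (no change)
  Position 3: read '1', 1-count=1 -> q_odd
  Position 4: read '0', 1-count=1 -> q_odd (no change)
  Position 5: read '1', 1-count=2 -> q_even
  Position 6: read '0', 1-count=2 -> q_even (no change)
  Position 7: read '1', 1-count=3 -> q_odd
Final state: q_odd, total 1s = 3 (odd); the DFA requires an even count -> reject

0


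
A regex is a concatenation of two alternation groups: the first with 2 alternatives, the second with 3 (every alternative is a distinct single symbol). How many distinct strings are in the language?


First group: 2 alternatives
Second group: 3 alternatives
Concatenation: each choice from group 1 pairs with each from group 2
Total = 2 x 3 = 6

6


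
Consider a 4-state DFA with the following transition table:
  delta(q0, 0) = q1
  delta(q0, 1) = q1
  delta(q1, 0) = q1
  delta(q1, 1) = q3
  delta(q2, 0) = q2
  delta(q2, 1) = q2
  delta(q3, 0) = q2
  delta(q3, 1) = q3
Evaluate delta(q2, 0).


Looking up transition function:
delta(q2, 0) in the table
Row: q2, Column: 0
Result: q2

q2


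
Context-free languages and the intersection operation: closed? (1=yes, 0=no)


CFL closure properties:
  Closed under: union, concatenation, Kleene star
  NOT closed under: intersection, complement
Operation 'intersection' is in not-closed list -> No (not closed)

0


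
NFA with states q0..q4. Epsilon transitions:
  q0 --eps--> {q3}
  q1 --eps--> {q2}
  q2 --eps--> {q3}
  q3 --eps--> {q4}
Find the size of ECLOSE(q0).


Starting from q0
Initialize closure = {q0}
Follow epsilon from q0 -> add q3
Follow epsilon from q3 -> add q4
Final closure: {q0, q3, q4}
Size = 3

3


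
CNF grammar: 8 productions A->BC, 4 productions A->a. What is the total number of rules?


CNF allows two rule forms:
  A -> BC (binary): 8 rules
  A -> a (terminal): 4 rules
Total = 8 + 4 = 12

12


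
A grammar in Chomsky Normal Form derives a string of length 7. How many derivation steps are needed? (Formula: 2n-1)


Chomsky Normal Form derivation:
String length n = 7
Each step either:
  - Splits a nonterminal into two (n-1 such steps)
  - Converts a nonterminal to terminal (n such steps)
Total = (n-1) + n = 2n - 1
= 2(7) - 1
= 14 - 1
= 13

13


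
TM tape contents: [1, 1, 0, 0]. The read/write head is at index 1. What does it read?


Tape: [1, 1, 0, 0]
Positions: 0 1 2 3
Values:    1 1 0 0
Head at position 1
tape[1] = 1

1


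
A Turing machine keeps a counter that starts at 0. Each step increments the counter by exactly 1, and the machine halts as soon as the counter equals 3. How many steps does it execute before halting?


Counter starts at 0. Counting sequence:
  Step 1: counter = 1
  Step 2: counter = 2
  Step 3: counter = 3
Counter reached 3 -> halt
Total steps = 3

3


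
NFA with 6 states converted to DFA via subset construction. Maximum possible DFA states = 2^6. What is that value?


NFA has 6 states
Subset construction: each DFA state = subset of NFA states
Maximum subsets = 2^6
2^6 = 64

64


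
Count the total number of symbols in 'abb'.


String: 'abb'
Counting characters:
  'a' appears 1 time(s)
  'b' appears 2 time(s)
Total length = 1 + 2 = 3

3


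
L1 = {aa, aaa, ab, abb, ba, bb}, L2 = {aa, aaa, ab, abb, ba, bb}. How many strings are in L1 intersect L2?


L1 = {aa, aaa, ab, abb, ba, bb}
L2 = {aa, aaa, ab, abb, ba, bb}
Checking each string in L1 against L2:
  'aa': in L2? Yes
  'aaa': in L2? Yes
  'ab': in L2? Yes
  'abb': in L2? Yes
  'ba': in L2? Yes
  'bb': in L2? Yes
Intersection = {aa, aaa, ab, abb, ba, bb}
|L1 ∩ L2| = 6

6


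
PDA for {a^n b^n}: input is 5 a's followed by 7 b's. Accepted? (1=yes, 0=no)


Language requires equal numbers of a's and b's
PDA pushes for each 'a', pops for each 'b'
Number of a's = 5
Number of b's = 7
5 != 7 -> Reject

0


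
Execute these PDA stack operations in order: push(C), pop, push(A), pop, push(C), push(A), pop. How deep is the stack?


Tracing stack operations:
  push(C) -> stack = [C], depth=1
  pop -> removed C, stack = [], depth=0
  push(A) -> stack = [A], depth=1
  pop -> removed A, stack = [], depth=0
  push(C) -> stack = [C], depth=1
  push(A) -> stack = [C,A], depth=2
  pop -> removed A, stack = [C], depth=1
Final depth = 1

1


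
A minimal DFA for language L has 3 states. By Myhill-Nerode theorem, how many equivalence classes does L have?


Myhill-Nerode theorem:
Number of equivalence classes = number of states in minimal DFA
Minimal DFA states = 3
Therefore equivalence classes = 3

3


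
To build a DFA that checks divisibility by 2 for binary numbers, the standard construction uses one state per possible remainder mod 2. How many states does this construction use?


Divisibility by 2 is tracked via the remainder mod 2: 0, 1, ..., 1
The construction assigns one state to each remainder
Number of remainders = 2

2


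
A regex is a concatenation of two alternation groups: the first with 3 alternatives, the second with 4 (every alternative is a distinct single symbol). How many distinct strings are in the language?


First group: 3 alternatives
Second group: 4 alternatives
Concatenation: each choice from group 1 pairs with each from group 2
Total = 3 x 4 = 12

12


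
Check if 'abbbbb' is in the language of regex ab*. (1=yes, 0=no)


Pattern: ab*
String: 'abbbbb'
Pattern requires: exactly one 'a' followed by zero or more 'b's
First char is 'a' -> OK
Rest 'bbbbb': all b's? Yes
Result: 1

1


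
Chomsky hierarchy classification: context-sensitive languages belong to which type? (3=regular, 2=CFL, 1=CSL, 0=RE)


Chomsky hierarchy levels:
  Type 3: Regular (DFA/NFA/regex)
  Type 2: Context-free (PDA)
  Type 1: Context-sensitive
  Type 0: Recursively enumerable (TM)
'context-sensitive' corresponds to Type 1

1


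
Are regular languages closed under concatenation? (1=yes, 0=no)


Regular languages are closed under:
- Union (DFA product construction)
- Intersection (DFA product construction)
- Complement (swap accept/reject states)
- Concatenation (NFA construction)
- Kleene star (NFA construction)
concatenation is in this list
Therefore: closed

1


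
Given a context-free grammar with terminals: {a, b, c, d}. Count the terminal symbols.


Terminal symbols: a, b, c, d
Counting each: a (#1), b (#2), c (#3), d (#4)
Total = 4

4


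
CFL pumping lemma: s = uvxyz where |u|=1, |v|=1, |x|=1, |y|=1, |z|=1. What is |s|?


|s| = |u| + |v| + |x| + |y| + |z|
= 1 + 1 + 1 + 1 + 1
= 2 + 1 + 2
= 3 + 2
= 5

5


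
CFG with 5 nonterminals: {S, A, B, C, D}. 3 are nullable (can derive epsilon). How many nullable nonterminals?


Nonterminals: {S, A, B, C, D}
A nonterminal is nullable if it can derive epsilon
Counting nullable nonterminals: 3
Total nullable = 3

3


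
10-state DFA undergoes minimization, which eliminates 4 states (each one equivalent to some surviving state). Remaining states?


Original DFA: 10 states
Redundant states removed: 4
Minimized states = original - removed
= 10 - 4
= 6

6


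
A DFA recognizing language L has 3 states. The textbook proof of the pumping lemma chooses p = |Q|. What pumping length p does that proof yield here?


Pumping lemma for regular languages (standard proof):
Take p = |Q|, the number of DFA states.
Any string of length >= |Q| passes through |Q|+1 states while reading its first |Q| symbols,
so by pigeonhole some state repeats, giving the loop that can be pumped.
Here |Q| = 3
Therefore the proof uses p = 3

3


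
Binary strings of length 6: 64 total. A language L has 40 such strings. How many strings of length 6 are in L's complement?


Alphabet: {0,1}
String length: 6
Total strings of length 6 = 2^6 = 64
Strings in L = 40
Complement = total - |L|
= 64 - 40
= 24

24


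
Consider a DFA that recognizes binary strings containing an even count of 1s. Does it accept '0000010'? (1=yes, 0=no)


DFA has 2 states: q_even (start, accept=yes) and q_odd
Processing string '0000010' character by character:
  Position 0: read '0', 1-count=0 -> q_even (no change)
  Position 1: read '0', 1-count=0 -> q_even (no change)
  Position 2: read '0', 1-count=0 -> q_even (no change)
  Position 3: read '0', 1-count=0 -> q_even (no change)
  Position 4: read '0', 1-count=0 -> q_even (no change)
  Position 5: read '1', 1-count=1 -> q_odd
  Position 6: read '0', 1-count=1 -> q_odd (no change)
Final state: q_odd, total 1s = 1 (odd); the DFA requires an even count -> reject

0


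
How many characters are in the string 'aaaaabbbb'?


String: 'aaaaabbbb'
Counting characters:
  'a' appears 5 time(s)
  'b' appears 4 time(s)
Total length = 5 + 4 = 9

9


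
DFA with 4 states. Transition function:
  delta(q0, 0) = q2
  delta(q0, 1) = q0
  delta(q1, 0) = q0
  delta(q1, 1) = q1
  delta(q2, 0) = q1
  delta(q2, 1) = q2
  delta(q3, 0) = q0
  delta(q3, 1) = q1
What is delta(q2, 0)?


Looking up transition function:
delta(q2, 0) in the table
Row: q2, Column: 0
Result: q1

q1


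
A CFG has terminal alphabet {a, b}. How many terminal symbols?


Terminal symbols: a, b
Counting each: a (#1), b (#2)
Total = 2

2


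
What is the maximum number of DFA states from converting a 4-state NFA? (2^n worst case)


NFA has 4 states
Subset construction: each DFA state = subset of NFA states
Maximum subsets = 2^4
2^4 = 16

16


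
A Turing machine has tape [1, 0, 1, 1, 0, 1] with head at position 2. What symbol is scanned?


Tape: [1, 0, 1, 1, 0, 1]
Positions: 0 1 2 3 4 5
Values:    1 0 1 1 0 1
Head at position 2
tape[2] = 1

1


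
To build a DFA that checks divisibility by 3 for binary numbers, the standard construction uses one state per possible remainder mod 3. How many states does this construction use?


Divisibility by 3 is tracked via the remainder mod 3: 0, 1, ..., 2
The construction assigns one state to each remainder
Number of remainders = 3

3


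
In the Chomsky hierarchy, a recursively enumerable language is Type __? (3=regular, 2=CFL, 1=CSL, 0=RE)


Chomsky hierarchy levels:
  Type 3: Regular (DFA/NFA/regex)
  Type 2: Context-free (PDA)
  Type 1: Context-sensitive
  Type 0: Recursively enumerable (TM)
'recursively enumerable' corresponds to Type 0

0


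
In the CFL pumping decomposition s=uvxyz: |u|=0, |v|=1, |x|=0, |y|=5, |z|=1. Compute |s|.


|s| = |u| + |v| + |x| + |y| + |z|
= 0 + 1 + 0 + 5 + 1
= 1 + 0 + 6
= 1 + 6
= 7

7


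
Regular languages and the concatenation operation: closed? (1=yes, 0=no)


Regular languages are closed under all standard operations:
- Union: Yes (product construction)
- Intersection: Yes (product construction)
- Complement: Yes (swap accept/reject)
- Concatenation: Yes (NFA construction)
Operation: concatenation -> Closed

1


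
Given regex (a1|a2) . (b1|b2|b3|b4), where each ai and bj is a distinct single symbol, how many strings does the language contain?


First group: 2 alternatives
Second group: 4 alternatives
Concatenation: each choice from group 1 pairs with each from group 2
Total = 2 x 4 = 8

8


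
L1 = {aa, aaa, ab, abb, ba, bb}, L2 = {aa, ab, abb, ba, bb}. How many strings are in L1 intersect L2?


L1 = {aa, aaa, ab, abb, ba, bb}
L2 = {aa, ab, abb, ba, bb}
Checking each string in L1 against L2:
  'aa': in L2? Yes
  'aaa': in L2? No
  'ab': in L2? Yes
  'abb': in L2? Yes
  'ba': in L2? Yes
  'bb': in L2? Yes
Intersection = {aa, ab, abb, ba, bb}
|L1 ∩ L2| = 5

5


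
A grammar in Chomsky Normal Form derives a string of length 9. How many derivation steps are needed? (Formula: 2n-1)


Chomsky Normal Form derivation:
String length n = 9
Each step either:
  - Splits a nonterminal into two (n-1 such steps)
  - Converts a nonterminal to terminal (n such steps)
Total = (n-1) + n = 2n - 1
= 2(9) - 1
= 18 - 1
= 17

17


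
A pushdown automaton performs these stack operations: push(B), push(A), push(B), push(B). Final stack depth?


Tracing stack operations:
  push(B) -> stack = [B], depth=1
  push(A) -> stack = [B,A], depth=2
  push(B) -> stack = [B,A,B], depth=3
  push(B) -> stack = [B,A,B,B], depth=4
Final depth = 4

4


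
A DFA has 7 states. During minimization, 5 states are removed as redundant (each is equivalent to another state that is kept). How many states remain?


Original DFA: 7 states
Redundant states removed: 5
Minimized states = original - removed
= 7 - 5
= 2

2


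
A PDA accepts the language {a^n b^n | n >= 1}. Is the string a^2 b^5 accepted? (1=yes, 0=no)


Language requires equal numbers of a's and b's
PDA pushes for each 'a', pops for each 'b'
Number of a's = 2
Number of b's = 5
2 != 5 -> Reject

0


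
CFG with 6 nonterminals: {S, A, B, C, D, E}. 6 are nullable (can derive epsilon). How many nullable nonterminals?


Nonterminals: {S, A, B, C, D, E}
A nonterminal is nullable if it can derive epsilon
Counting nullable nonterminals: 6
Total nullable = 6

6


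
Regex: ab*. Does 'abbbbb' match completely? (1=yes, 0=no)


Pattern: ab*
String: 'abbbbb'
Pattern requires: exactly one 'a' followed by zero or more 'b's
First char is 'a' -> OK
Rest 'bbbbb': all b's? Yes
Result: 1

1


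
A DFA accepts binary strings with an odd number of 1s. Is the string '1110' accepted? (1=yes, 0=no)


DFA has 2 states: q_even (start, accept=no) and q_odd
Processing string '1110' character by character:
  Position 0: read '1', 1-count=1 -> q_odd
  Position 1: read '1', 1-count=2 -> q_even
  Position 2: read '1', 1-count=3 -> q_odd
  Position 3: read '0', 1-count=3 -> q_odd (no change)
Final state: q_odd, total 1s = 3 (odd); the DFA requires an odd count -> accept

1


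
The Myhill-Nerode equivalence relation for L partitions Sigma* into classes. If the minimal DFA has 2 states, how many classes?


Myhill-Nerode theorem:
Number of equivalence classes = number of states in minimal DFA
Minimal DFA states = 2
Therefore equivalence classes = 2

2


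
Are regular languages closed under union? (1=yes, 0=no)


Regular languages are closed under:
- Union (DFA product construction)
- Intersection (DFA product construction)
- Complement (swap accept/reject states)
- Concatenation (NFA construction)
- Kleene star (NFA construction)
union is in this list
Therefore: closed

1


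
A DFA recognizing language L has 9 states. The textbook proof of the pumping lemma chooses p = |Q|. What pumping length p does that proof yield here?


Pumping lemma for regular languages (standard proof):
Take p = |Q|, the number of DFA states.
Any string of length >= |Q| passes through |Q|+1 states while reading its first |Q| symbols,
so by pigeonhole some state repeats, giving the loop that can be pumped.
Here |Q| = 9
Therefore the proof uses p = 9

9


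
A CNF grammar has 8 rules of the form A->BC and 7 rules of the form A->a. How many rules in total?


CNF allows two rule forms:
  A -> BC (binary): 8 rules
  A -> a (terminal): 7 rules
Total = 8 + 7 = 15

15


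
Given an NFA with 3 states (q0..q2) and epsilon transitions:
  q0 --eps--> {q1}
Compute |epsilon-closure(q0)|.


Starting from q0
Initialize closure = {q0}
Follow epsilon from q0 -> add q1
Final closure: {q0, q1}
Size = 2

2


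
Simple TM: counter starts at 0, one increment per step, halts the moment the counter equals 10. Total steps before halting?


Counter starts at 0. Counting sequence:
  Step 1: counter = 1
  Step 2: counter = 2
  Step 3: counter = 3
  Step 4: counter = 4
  Step 5: counter = 5
  Step 6: counter = 6
  ...
  Step 10: counter = 10
Counter reached 10 -> halt
Total steps = 10

10


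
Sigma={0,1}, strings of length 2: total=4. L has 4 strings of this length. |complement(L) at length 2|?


Alphabet: {0,1}
String length: 2
Total strings of length 2 = 2^2 = 4
Strings in L = 4
Complement = total - |L|
= 4 - 4
= 0

0


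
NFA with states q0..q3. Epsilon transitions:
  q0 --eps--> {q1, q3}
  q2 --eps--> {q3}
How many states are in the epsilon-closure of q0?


Starting from q0
Initialize closure = {q0}
Follow epsilon from q0 -> add q1
Follow epsilon from q0 -> add q3
Final closure: {q0, q1, q3}
Size = 3

3


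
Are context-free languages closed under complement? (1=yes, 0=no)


CFL closure properties:
  Closed under: union, concatenation, Kleene star
  NOT closed under: intersection, complement
Operation 'complement' is in not-closed list -> No (not closed)

0


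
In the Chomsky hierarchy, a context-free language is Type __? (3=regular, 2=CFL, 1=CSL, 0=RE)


Chomsky hierarchy levels:
  Type 3: Regular (DFA/NFA/regex)
  Type 2: Context-free (PDA)
  Type 1: Context-sensitive
  Type 0: Recursively enumerable (TM)
'context-free' corresponds to Type 2

2


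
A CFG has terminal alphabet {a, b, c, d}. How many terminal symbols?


Terminal symbols: a, b, c, d
Counting each: a (#1), b (#2), c (#3), d (#4)
Total = 4

4


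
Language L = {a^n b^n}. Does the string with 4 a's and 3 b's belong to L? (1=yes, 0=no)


Language requires equal numbers of a's and b's
PDA pushes for each 'a', pops for each 'b'
Number of a's = 4
Number of b's = 3
4 != 3 -> Reject

0


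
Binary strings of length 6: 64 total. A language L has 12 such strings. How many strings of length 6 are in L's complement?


Alphabet: {0,1}
String length: 6
Total strings of length 6 = 2^6 = 64
Strings in L = 12
Complement = total - |L|
= 64 - 12
= 52

52


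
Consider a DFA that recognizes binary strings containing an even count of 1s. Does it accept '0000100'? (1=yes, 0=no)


DFA has 2 states: q_even (start, accept=yes) and q_odd
Processing string '0000100' character by character:
  Position 0: read '0', 1-count=0 -> q_even (no change)
  Position 1: read '0', 1-count=0 -> q_even (no change)
  Position 2: read '0', 1-count=0 -> q_even (no change)
  Position 3: read '0', 1-count=0 -> q_even (no change)
  Position 4: read '1', 1-count=1 -> q_odd
  Position 5: read '0', 1-count=1 -> q_odd (no change)
  Position 6: read '0', 1-count=1 -> q_odd (no change)
Final state: q_odd, total 1s = 1 (odd); the DFA requires an even count -> reject

0


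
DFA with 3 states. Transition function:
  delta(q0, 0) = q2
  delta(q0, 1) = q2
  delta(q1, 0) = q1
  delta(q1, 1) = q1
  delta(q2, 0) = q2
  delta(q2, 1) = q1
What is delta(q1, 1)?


Looking up transition function:
delta(q1, 1) in the table
Row: q1, Column: 1
Result: q1

q1


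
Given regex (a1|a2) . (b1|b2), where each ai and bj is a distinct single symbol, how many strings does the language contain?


First group: 2 alternatives
Second group: 2 alternatives
Concatenation: each choice from group 1 pairs with each from group 2
Total = 2 x 2 = 4

4


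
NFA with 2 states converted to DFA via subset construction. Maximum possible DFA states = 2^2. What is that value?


NFA has 2 states
Subset construction: each DFA state = subset of NFA states
Maximum subsets = 2^2
2^2 = 4

4


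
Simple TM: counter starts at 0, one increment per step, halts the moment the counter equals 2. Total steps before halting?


Counter starts at 0. Counting sequence:
  Step 1: counter = 1
  Step 2: counter = 2
Counter reached 2 -> halt
Total steps = 2

2


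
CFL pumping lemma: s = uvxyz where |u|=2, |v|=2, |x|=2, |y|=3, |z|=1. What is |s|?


|s| = |u| + |v| + |x| + |y| + |z|
= 2 + 2 + 2 + 3 + 1
= 4 + 2 + 4
= 6 + 4
= 10

10


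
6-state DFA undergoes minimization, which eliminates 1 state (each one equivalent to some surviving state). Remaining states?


Original DFA: 6 states
Redundant states removed: 1
Minimized states = original - removed
= 6 - 1
= 5

5


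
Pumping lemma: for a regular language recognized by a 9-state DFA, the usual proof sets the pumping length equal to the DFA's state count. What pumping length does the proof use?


Pumping lemma for regular languages (standard proof):
Take p = |Q|, the number of DFA states.
Any string of length >= |Q| passes through |Q|+1 states while reading its first |Q| symbols,
so by pigeonhole some state repeats, giving the loop that can be pumped.
Here |Q| = 9
Therefore the proof uses p = 9

9


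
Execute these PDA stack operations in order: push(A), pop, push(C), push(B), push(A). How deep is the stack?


Tracing stack operations:
  push(A) -> stack = [A], depth=1
  pop -> removed A, stack = [], depth=0
  push(C) -> stack = [C], depth=1
  push(B) -> stack = [C,B], depth=2
  push(A) -> stack = [C,B,A], depth=3
Final depth = 3

3


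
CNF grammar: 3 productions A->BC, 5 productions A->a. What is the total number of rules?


CNF allows two rule forms:
  A -> BC (binary): 3 rules
  A -> a (terminal): 5 rules
Total = 3 + 5 = 8

8


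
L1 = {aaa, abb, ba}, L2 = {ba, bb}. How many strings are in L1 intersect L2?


L1 = {aaa, abb, ba}
L2 = {ba, bb}
Checking each string in L1 against L2:
  'aaa': in L2? No
  'abb': in L2? No
  'ba': in L2? Yes
Intersection = {ba}
|L1 ∩ L2| = 1

1


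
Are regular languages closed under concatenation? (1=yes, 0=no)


Regular languages are closed under:
- Union (DFA product construction)
- Intersection (DFA product construction)
- Complement (swap accept/reject states)
- Concatenation (NFA construction)
- Kleene star (NFA construction)
concatenation is in this list
Therefore: closed

1


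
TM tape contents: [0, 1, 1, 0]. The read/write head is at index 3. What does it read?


Tape: [0, 1, 1, 0]
Positions: 0 1 2 3
Values:    0 1 1 0
Head at position 3
tape[3] = 0

0


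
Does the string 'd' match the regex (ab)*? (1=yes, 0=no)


Pattern: (ab)*
String: 'd'
Pattern requires: zero or more repetitions of 'ab'
Length 1 is odd -> cannot be (ab)* -> no match
Result: 0

0


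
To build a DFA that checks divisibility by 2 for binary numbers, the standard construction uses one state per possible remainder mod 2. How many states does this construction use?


Divisibility by 2 is tracked via the remainder mod 2: 0, 1, ..., 1
The construction assigns one state to each remainder
Number of remainders = 2

2


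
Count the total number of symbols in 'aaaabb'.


String: 'aaaabb'
Counting characters:
  'a' appears 4 time(s)
  'b' appears 2 time(s)
Total length = 4 + 2 = 6

6


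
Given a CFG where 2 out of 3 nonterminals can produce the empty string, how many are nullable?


Nonterminals: {S, A, B}
A nonterminal is nullable if it can derive epsilon
Counting nullable nonterminals: 2
Total nullable = 2

2


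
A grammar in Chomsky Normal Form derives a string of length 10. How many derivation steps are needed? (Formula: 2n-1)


Chomsky Normal Form derivation:
String length n = 10
Each step either:
  - Splits a nonterminal into two (n-1 such steps)
  - Converts a nonterminal to terminal (n such steps)
Total = (n-1) + n = 2n - 1
= 2(10) - 1
= 20 - 1
= 19

19


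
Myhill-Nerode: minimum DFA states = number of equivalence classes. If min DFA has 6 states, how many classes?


Myhill-Nerode theorem:
Number of equivalence classes = number of states in minimal DFA
Minimal DFA states = 6
Therefore equivalence classes = 6

6


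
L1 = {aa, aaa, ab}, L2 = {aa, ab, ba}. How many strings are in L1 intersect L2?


L1 = {aa, aaa, ab}
L2 = {aa, ab, ba}
Checking each string in L1 against L2:
  'aa': in L2? Yes
  'aaa': in L2? No
  'ab': in L2? Yes
Intersection = {aa, ab}
|L1 ∩ L2| = 2

2


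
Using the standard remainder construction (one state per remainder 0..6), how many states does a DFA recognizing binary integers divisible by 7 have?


Divisibility by 7 is tracked via the remainder mod 7: 0, 1, ..., 6
The construction assigns one state to each remainder
Number of remainders = 7

7
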